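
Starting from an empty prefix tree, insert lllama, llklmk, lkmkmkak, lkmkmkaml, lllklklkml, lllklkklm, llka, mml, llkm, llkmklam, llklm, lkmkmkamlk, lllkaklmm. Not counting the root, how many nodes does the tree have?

Count nodes per top-level branch (shared prefixes stored once):
  'l'-branch (lkmkmkak, lkmkmkaml, lkmkmkamlk, llka, llklm, llklmk, llkm, llkmklam, lllama, lllkaklmm, lllklkklm, lllklklkml): 41 nodes
  'm'-branch (mml): 3 nodes
Sum: 44

44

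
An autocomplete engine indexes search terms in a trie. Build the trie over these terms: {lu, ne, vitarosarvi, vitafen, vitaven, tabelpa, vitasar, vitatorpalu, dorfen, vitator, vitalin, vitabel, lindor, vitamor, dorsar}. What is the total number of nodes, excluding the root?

Trace insertions, counting only characters that open a new branch:
  "lu" → 2 new (l, u)
  "ne" → 2 new (n, e)
  "vitarosarvi" → 11 new (v, i, t, a, r, o, s, a, r, v, i)
  "vitafen" → prefix "vita" already present; 3 new (f, e, n)
  "vitaven" → prefix "vita" already present; 3 new (v, e, n)
  "tabelpa" → 7 new (t, a, b, e, l, p, a)
  "vitasar" → prefix "vita" already present; 3 new (s, a, r)
  "vitatorpalu" → prefix "vita" already present; 7 new (t, o, r, p, a, l, u)
  "dorfen" → 6 new (d, o, r, f, e, n)
  "vitator" → prefix "vitator" already present; 0 new (none)
  "vitalin" → prefix "vita" already present; 3 new (l, i, n)
  "vitabel" → prefix "vita" already present; 3 new (b, e, l)
  "lindor" → prefix "l" already present; 5 new (i, n, d, o, r)
  "vitamor" → prefix "vita" already present; 3 new (m, o, r)
  "dorsar" → prefix "dor" already present; 3 new (s, a, r)
Total nodes = 2 + 2 + 11 + 3 + 3 + 7 + 3 + 7 + 6 + 0 + 3 + 3 + 5 + 3 + 3 = 61

61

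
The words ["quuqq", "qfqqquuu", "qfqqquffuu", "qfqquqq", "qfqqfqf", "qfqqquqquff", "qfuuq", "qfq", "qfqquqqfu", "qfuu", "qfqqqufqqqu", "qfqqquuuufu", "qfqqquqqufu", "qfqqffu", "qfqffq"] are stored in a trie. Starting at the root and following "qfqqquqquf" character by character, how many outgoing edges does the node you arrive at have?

2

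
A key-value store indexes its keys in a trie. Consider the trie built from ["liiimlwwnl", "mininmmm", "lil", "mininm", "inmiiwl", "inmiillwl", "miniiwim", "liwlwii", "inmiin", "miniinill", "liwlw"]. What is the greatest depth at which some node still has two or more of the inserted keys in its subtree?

6

Equivalently: take the maximum, over all pairs, of their longest common prefix length.
"mininm" and "mininmmm" agree on "mininm" (6 characters) before diverging; nothing deeper is shared.
Longest shared-prefix length: 6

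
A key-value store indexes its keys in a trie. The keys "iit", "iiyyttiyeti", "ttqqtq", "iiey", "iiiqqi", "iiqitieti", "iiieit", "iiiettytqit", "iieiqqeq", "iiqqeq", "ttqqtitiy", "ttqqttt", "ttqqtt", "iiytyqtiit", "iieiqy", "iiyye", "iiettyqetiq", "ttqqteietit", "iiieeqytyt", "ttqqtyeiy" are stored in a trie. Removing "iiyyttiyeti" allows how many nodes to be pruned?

A node on "iiyyttiyeti"'s path can go only if nothing else ends at it or branches off below it.
The suffix "ttiyeti" (7 nodes) is used only by "iiyyttiyeti"; the node for "iiyy" still has the child "e", so pruning stops there.
Nodes removed: 7

7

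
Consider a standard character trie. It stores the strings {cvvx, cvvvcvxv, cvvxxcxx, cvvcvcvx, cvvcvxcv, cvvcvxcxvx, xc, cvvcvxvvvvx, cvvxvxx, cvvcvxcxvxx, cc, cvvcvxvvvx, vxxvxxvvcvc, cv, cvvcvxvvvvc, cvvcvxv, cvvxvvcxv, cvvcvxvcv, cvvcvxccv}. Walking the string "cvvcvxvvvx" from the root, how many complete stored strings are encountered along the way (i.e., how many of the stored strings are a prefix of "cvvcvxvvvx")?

3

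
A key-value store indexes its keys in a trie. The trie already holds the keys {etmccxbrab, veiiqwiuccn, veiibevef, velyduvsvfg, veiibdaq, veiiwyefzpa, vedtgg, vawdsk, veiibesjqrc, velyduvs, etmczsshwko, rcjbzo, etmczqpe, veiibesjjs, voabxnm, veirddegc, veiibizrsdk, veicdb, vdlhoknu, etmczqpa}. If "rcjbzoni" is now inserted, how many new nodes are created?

The longest prefix of "rcjbzoni" already in the trie is "rcjbzo" (length 6).
New nodes needed: |"rcjbzoni"| − 6 = 8 − 6 = 2.

2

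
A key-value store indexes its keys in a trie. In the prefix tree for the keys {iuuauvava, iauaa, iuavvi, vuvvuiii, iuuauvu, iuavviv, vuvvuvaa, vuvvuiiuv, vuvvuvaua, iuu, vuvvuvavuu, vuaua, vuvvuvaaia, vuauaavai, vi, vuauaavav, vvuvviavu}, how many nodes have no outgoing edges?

13

A leaf is a node with no children — equivalently, the end of a word that is not a proper prefix of any other stored word.
Those words: "iauaa", "iuavviv", "iuuauvava", "iuuauvu", "vi", "vuauaavai", "vuauaavav", "vuvvuiii", "vuvvuiiuv", "vuvvuvaaia", "vuvvuvaua", "vuvvuvavuu", "vvuvviavu"
Leaf count: 13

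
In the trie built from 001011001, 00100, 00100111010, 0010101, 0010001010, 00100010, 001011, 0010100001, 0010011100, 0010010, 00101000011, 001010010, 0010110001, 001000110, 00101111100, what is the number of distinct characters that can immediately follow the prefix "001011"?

Follow the path "001011" to its node, then look at its outgoing edges.
Characters that immediately follow "001011" among the stored strings: {0, 1}.
That node has 2 child edges.

2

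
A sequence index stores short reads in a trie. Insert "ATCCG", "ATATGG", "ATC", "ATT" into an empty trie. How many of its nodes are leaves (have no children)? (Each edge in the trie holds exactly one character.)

Leaves are exactly the stored words that no other stored word extends.
Those words: "ATATGG", "ATCCG", "ATT"
Leaf count: 3

3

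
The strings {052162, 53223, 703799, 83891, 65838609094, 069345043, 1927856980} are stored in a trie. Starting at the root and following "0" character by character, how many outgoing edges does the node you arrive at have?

2

The children of the "0" node are the distinct next characters among strings starting with "0".
Distinct next characters after "0": 5, 6.
That node has 2 child edges.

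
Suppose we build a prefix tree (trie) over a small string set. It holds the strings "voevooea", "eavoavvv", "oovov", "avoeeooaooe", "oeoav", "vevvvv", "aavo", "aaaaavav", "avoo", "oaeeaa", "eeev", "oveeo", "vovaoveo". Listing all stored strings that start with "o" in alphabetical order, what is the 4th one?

Words with prefix "o", in lexicographic order: "oaeeaa", "oeoav", "oovov", "oveeo"
Position 4: oveeo

oveeo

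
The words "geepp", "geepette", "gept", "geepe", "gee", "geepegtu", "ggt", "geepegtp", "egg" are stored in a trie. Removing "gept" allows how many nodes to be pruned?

A node on "gept"'s path can go only if nothing else ends at it or branches off below it.
The suffix "pt" (2 nodes) is used only by "gept"; the node for "ge" still has the child "e", so pruning stops there.
Nodes removed: 2

2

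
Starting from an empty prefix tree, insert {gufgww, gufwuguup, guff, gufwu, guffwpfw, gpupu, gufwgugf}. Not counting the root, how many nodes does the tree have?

Trace insertions, counting only characters that open a new branch:
  "gufgww" → 6 new (g, u, f, g, w, w)
  "gufwuguup" → prefix "guf" already present; 6 new (w, u, g, u, u, p)
  "guff" → prefix "guf" already present; 1 new (f)
  "gufwu" → prefix "gufwu" already present; 0 new (none)
  "guffwpfw" → prefix "guff" already present; 4 new (w, p, f, w)
  "gpupu" → prefix "g" already present; 4 new (p, u, p, u)
  "gufwgugf" → prefix "gufw" already present; 4 new (g, u, g, f)
Total nodes = 6 + 6 + 1 + 0 + 4 + 4 + 4 = 25

25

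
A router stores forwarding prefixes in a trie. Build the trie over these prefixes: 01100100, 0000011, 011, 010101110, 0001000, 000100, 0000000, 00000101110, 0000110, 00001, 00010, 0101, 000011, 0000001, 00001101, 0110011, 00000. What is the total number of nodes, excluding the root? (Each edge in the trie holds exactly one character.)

Count nodes per top-level branch (shared prefixes stored once):
  '0'-branch (00000, 0000000, 0000001, 00000101110, 0000011, 00001, 000011, 0000110, 00001101, 00010, 000100, 0001000, 0101, 010101110, 011, 01100100, 0110011): 38 nodes
Sum: 38

38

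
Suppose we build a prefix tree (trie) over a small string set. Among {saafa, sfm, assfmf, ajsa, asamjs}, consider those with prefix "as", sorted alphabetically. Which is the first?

Filter for "as…" and sort: "asamjs", "assfmf"
The 1st is asamjs.

asamjs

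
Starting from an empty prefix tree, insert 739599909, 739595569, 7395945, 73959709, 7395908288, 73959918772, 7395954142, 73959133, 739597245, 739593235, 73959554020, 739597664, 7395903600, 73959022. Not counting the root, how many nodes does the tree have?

55

Trace insertions, counting only characters that open a new branch:
  "739599909" → 9 new (7, 3, 9, 5, 9, 9, 9, 0, 9)
  "739595569" → prefix "73959" already present; 4 new (5, 5, 6, 9)
  "7395945" → prefix "73959" already present; 2 new (4, 5)
  "73959709" → prefix "73959" already present; 3 new (7, 0, 9)
  "7395908288" → prefix "73959" already present; 5 new (0, 8, 2, 8, 8)
  "73959918772" → prefix "739599" already present; 5 new (1, 8, 7, 7, 2)
  "7395954142" → prefix "739595" already present; 4 new (4, 1, 4, 2)
  "73959133" → prefix "73959" already present; 3 new (1, 3, 3)
  "739597245" → prefix "739597" already present; 3 new (2, 4, 5)
  "739593235" → prefix "73959" already present; 4 new (3, 2, 3, 5)
  "73959554020" → prefix "7395955" already present; 4 new (4, 0, 2, 0)
  "739597664" → prefix "739597" already present; 3 new (6, 6, 4)
  "7395903600" → prefix "739590" already present; 4 new (3, 6, 0, 0)
  "73959022" → prefix "739590" already present; 2 new (2, 2)
Total nodes = 9 + 4 + 2 + 3 + 5 + 5 + 4 + 3 + 3 + 4 + 4 + 3 + 4 + 2 = 55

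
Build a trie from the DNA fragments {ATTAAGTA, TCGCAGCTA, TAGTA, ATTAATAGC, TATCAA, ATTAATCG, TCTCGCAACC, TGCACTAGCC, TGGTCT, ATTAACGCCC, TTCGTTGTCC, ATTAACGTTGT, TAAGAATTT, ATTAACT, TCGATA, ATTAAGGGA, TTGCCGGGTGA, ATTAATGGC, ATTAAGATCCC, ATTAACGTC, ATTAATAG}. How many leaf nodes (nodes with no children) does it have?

Leaves are exactly the stored words that no other stored word extends.
Those words: "ATTAACGCCC", "ATTAACGTC", "ATTAACGTTGT", "ATTAACT", "ATTAAGATCCC", "ATTAAGGGA", "ATTAAGTA", "ATTAATAGC", "ATTAATCG", "ATTAATGGC", "TAAGAATTT", "TAGTA", "TATCAA", "TCGATA", "TCGCAGCTA", "TCTCGCAACC", "TGCACTAGCC", "TGGTCT", "TTCGTTGTCC", "TTGCCGGGTGA"
Leaf count: 20

20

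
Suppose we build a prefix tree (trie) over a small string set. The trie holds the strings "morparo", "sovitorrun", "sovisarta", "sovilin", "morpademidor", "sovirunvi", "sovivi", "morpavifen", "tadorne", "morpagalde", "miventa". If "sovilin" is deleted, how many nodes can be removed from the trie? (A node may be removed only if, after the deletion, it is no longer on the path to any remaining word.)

Walk "sovilin" from the leaf back toward the root, removing each node that no remaining word uses.
The suffix "lin" (3 nodes) is used only by "sovilin"; the node for "sovi" still has the child "t", so pruning stops there.
Nodes removed: 3

3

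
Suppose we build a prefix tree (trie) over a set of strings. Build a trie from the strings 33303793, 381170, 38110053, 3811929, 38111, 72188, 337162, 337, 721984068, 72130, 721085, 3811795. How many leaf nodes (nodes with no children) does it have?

A leaf is a node with no children — equivalently, the end of a word that is not a proper prefix of any other stored word.
Those words: "33303793", "337162", "38110053", "38111", "381170", "3811795", "3811929", "721085", "72130", "72188", "721984068"
Leaf count: 11

11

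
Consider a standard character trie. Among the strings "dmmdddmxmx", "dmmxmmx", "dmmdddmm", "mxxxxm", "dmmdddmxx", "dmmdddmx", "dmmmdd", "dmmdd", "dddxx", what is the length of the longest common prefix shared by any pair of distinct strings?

The deepest shared node is where two words last agree before diverging.
"dmmdddmx" and "dmmdddmxmx" agree on "dmmdddmx" (8 characters) before diverging; nothing deeper is shared.
Longest shared-prefix length: 8

8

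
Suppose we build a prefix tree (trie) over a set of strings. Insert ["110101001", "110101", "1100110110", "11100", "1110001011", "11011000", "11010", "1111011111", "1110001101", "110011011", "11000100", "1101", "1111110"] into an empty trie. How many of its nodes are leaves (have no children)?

8

Leaves are exactly the stored words that no other stored word extends.
Those words: "11000100", "1100110110", "110101001", "11011000", "1110001011", "1110001101", "1111011111", "1111110"
Leaf count: 8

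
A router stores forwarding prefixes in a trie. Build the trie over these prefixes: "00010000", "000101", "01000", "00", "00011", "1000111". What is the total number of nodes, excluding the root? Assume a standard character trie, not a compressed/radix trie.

Insert word by word; a character creates a node only if that edge doesn't already exist:
  "00010000" → 8 new (0, 0, 0, 1, 0, 0, 0, 0)
  "000101" → prefix "00010" already present; 1 new (1)
  "01000" → prefix "0" already present; 4 new (1, 0, 0, 0)
  "00" → prefix "00" already present; 0 new (none)
  "00011" → prefix "0001" already present; 1 new (1)
  "1000111" → 7 new (1, 0, 0, 0, 1, 1, 1)
Total nodes = 8 + 1 + 4 + 0 + 1 + 7 = 21

21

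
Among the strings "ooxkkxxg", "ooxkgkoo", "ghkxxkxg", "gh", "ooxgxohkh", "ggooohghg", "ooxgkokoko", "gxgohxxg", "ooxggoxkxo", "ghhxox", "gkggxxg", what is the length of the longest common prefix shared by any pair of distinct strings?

Equivalently: take the maximum, over all pairs, of their longest common prefix length.
"ooxggoxkxo" and "ooxgkokoko" agree on "ooxg" (4 characters) before diverging; nothing deeper is shared.
Longest shared-prefix length: 4

4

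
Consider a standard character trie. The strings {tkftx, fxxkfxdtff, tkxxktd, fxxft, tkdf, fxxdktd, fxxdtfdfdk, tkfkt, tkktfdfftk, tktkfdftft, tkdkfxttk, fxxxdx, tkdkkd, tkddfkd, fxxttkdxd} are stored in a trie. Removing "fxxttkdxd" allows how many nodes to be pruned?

A node on "fxxttkdxd"'s path can go only if nothing else ends at it or branches off below it.
The suffix "ttkdxd" (6 nodes) is used only by "fxxttkdxd"; the node for "fxx" still has the child "k", so pruning stops there.
Nodes removed: 6

6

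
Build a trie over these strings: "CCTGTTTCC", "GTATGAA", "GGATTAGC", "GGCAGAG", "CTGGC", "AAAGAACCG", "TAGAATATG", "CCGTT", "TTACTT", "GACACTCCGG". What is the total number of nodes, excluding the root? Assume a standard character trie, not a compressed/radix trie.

67

Count nodes per top-level branch (shared prefixes stored once):
  'A'-branch (AAAGAACCG): 9 nodes
  'C'-branch (CCGTT, CCTGTTTCC, CTGGC): 16 nodes
  'G'-branch (GACACTCCGG, GGATTAGC, GGCAGAG, GTATGAA): 28 nodes
  'T'-branch (TAGAATATG, TTACTT): 14 nodes
Sum: 67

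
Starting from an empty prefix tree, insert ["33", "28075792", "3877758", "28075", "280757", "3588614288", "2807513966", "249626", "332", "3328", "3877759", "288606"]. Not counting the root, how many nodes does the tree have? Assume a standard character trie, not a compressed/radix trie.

42

Count nodes per top-level branch (shared prefixes stored once):
  '2'-branch (249626, 28075, 2807513966, 280757, 28075792, 288606): 22 nodes
  '3'-branch (33, 332, 3328, 3588614288, 3877758, 3877759): 20 nodes
Sum: 42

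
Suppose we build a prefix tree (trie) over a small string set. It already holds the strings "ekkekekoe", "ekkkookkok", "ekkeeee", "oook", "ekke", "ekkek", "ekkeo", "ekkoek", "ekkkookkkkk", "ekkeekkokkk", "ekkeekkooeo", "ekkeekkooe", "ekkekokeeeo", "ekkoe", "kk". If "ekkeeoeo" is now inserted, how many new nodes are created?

3

Walking "ekkeeoeo" from the root, the first 5 characters ("ekkee") follow existing edges; "o" is the first miss.
New nodes needed: |"ekkeeoeo"| − 5 = 8 − 5 = 3.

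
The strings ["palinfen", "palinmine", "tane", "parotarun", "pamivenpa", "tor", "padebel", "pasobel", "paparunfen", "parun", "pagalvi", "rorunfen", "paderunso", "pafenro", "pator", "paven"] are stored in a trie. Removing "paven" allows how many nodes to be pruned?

3

Walk "paven" from the leaf back toward the root, removing each node that no remaining word uses.
The suffix "ven" (3 nodes) is used only by "paven"; the node for "pa" still has the child "l", so pruning stops there.
Nodes removed: 3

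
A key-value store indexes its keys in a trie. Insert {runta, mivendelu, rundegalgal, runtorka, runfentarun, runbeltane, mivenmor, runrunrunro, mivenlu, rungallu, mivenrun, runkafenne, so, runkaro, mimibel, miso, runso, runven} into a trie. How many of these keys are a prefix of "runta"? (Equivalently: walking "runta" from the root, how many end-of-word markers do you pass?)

1

Walk "runta" from the root; an end-of-word marker is hit whenever a stored word is a prefix of "runta".
Prefixes of the query that are stored words: "runta"
Count: 1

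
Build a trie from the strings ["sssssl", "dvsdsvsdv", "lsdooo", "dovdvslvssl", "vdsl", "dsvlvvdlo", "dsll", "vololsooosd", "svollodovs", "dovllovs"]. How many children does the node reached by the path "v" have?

Walk "v" from the root, arriving at one node.
Characters that immediately follow "v" among the stored strings: {d, o}.
That node has 2 child edges.

2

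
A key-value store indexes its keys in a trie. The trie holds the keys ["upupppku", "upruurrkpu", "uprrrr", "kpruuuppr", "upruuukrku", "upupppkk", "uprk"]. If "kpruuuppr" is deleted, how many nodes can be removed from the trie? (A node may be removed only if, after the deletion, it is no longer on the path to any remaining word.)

9

Walk "kpruuuppr" from the leaf back toward the root, removing each node that no remaining word uses.
No other word shares any prefix with "kpruuuppr", so all 9 of its nodes go.
Nodes removed: 9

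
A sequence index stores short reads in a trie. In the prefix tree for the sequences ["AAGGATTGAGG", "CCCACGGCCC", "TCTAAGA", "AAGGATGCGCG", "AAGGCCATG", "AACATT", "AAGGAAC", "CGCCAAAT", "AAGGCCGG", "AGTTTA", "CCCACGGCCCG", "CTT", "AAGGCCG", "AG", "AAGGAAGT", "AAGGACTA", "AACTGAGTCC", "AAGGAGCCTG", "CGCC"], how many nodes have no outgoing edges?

A leaf is a node with no children — equivalently, the end of a word that is not a proper prefix of any other stored word.
Those words: "AACATT", "AACTGAGTCC", "AAGGAAC", "AAGGAAGT", "AAGGACTA", "AAGGAGCCTG", "AAGGATGCGCG", "AAGGATTGAGG", "AAGGCCATG", "AAGGCCGG", "AGTTTA", "CCCACGGCCCG", "CGCCAAAT", "CTT", "TCTAAGA"
Leaf count: 15

15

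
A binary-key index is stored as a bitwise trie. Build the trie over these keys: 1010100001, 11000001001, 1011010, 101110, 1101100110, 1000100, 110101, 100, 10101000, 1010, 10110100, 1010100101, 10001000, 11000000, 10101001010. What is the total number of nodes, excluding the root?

47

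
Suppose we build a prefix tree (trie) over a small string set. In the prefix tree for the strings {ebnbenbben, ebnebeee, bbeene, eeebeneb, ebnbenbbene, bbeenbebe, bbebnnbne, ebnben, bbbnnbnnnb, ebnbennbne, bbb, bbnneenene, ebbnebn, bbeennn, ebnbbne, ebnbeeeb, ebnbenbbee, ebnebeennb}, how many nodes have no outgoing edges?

15

A leaf is a node with no children — equivalently, the end of a word that is not a proper prefix of any other stored word.
Those words: "bbbnnbnnnb", "bbebnnbne", "bbeenbebe", "bbeene", "bbeennn", "bbnneenene", "ebbnebn", "ebnbbne", "ebnbeeeb", "ebnbenbbee", "ebnbenbbene", "ebnbennbne", "ebnebeee", "ebnebeennb", "eeebeneb"
Leaf count: 15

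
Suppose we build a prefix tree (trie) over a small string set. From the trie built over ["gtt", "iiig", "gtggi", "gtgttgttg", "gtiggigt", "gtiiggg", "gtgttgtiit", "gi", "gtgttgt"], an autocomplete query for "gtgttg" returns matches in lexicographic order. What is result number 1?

gtgttgt

DFS of the "gtgttg" subtree visits, in order: "gtgttgt", "gtgttgtiit", "gtgttgttg"
Position 1: gtgttgt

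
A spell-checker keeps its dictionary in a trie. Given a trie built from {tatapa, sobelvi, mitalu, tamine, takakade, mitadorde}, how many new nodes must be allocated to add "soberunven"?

6

Walking "soberunven" from the root, the first 4 characters ("sobe") follow existing edges; "r" is the first miss.
So 10 − 4 = 6 new nodes.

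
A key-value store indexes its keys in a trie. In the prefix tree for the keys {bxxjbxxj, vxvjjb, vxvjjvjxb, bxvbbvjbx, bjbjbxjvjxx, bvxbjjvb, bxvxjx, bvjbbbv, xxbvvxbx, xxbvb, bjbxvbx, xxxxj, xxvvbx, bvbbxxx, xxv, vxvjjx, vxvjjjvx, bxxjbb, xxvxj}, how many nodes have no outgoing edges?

A leaf is a node with no children — equivalently, the end of a word that is not a proper prefix of any other stored word.
Those words: "bjbjbxjvjxx", "bjbxvbx", "bvbbxxx", "bvjbbbv", "bvxbjjvb", "bxvbbvjbx", "bxvxjx", "bxxjbb", "bxxjbxxj", "vxvjjb", "vxvjjjvx", "vxvjjvjxb", "vxvjjx", "xxbvb", "xxbvvxbx", "xxvvbx", "xxvxj", "xxxxj"
Leaf count: 18

18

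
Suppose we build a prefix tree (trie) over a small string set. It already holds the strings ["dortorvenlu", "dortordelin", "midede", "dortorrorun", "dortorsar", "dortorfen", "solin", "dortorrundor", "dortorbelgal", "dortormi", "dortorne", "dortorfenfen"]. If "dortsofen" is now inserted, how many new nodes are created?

Walking "dortsofen" from the root, the first 4 characters ("dort") follow existing edges; "s" is the first miss.
So 9 − 4 = 5 new nodes.

5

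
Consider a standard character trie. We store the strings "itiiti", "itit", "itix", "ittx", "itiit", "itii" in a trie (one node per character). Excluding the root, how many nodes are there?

Insert word by word; a character creates a node only if that edge doesn't already exist:
  "itiiti" → 6 new (i, t, i, i, t, i)
  "itit" → prefix "iti" already present; 1 new (t)
  "itix" → prefix "iti" already present; 1 new (x)
  "ittx" → prefix "it" already present; 2 new (t, x)
  "itiit" → prefix "itiit" already present; 0 new (none)
  "itii" → prefix "itii" already present; 0 new (none)
Total nodes = 6 + 1 + 1 + 2 + 0 + 0 = 10

10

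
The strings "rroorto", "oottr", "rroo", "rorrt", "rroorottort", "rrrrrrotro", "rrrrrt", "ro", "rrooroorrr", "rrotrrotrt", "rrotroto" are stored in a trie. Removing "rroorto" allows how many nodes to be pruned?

After clearing the end-marker at "rroorto", prune upward until reaching a node still needed by another word.
The suffix "to" (2 nodes) is used only by "rroorto"; the node for "rroor" still has the child "o", so pruning stops there.
Nodes removed: 2

2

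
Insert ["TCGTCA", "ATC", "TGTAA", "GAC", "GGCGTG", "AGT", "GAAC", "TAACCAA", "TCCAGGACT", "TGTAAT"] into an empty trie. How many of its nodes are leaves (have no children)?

Leaves are exactly the stored words that no other stored word extends.
Those words: "AGT", "ATC", "GAAC", "GAC", "GGCGTG", "TAACCAA", "TCCAGGACT", "TCGTCA", "TGTAAT"
Leaf count: 9

9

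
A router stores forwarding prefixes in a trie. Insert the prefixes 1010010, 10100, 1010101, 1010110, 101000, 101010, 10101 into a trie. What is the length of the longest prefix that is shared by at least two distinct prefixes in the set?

6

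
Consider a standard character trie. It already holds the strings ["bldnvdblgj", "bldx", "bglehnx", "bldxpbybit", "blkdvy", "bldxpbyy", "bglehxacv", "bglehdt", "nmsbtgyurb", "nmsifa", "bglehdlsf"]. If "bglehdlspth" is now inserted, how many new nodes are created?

The longest prefix of "bglehdlspth" already in the trie is "bglehdls" (length 8).
So 11 − 8 = 3 new nodes.

3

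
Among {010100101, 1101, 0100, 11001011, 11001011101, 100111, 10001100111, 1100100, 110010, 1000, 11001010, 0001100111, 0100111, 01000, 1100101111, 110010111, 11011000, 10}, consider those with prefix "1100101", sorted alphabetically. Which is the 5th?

1100101111

DFS of the "1100101" subtree visits, in order: "11001010", "11001011", "110010111", "11001011101", "1100101111"
Position 5: 1100101111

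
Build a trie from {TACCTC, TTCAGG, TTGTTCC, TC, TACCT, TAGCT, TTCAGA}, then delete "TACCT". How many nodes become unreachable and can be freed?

0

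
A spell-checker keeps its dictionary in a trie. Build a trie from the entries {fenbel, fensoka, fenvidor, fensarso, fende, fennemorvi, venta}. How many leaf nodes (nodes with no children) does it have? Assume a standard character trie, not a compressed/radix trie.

A leaf is a node with no children — equivalently, the end of a word that is not a proper prefix of any other stored word.
Those words: "fenbel", "fende", "fennemorvi", "fensarso", "fensoka", "fenvidor", "venta"
Leaf count: 7

7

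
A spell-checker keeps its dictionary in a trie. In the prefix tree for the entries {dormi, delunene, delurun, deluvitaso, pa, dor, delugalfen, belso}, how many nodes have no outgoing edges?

7

Leaves are exactly the stored words that no other stored word extends.
Those words: "belso", "delugalfen", "delunene", "delurun", "deluvitaso", "dormi", "pa"
Leaf count: 7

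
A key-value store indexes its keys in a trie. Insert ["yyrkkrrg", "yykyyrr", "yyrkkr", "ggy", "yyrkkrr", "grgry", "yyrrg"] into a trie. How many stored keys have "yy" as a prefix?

Walk to "yy"; the words in its subtree are exactly those with that prefix.
Words under "yy": yykyyrr, yyrkkr, yyrkkrr, yyrkkrrg, yyrrg
Count: 5

5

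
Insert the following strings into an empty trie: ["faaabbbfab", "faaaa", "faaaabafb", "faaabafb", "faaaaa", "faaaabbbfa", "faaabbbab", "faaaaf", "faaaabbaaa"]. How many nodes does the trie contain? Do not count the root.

Trace insertions, counting only characters that open a new branch:
  "faaabbbfab" → 10 new (f, a, a, a, b, b, b, f, a, b)
  "faaaa" → prefix "faaa" already present; 1 new (a)
  "faaaabafb" → prefix "faaaa" already present; 4 new (b, a, f, b)
  "faaabafb" → prefix "faaab" already present; 3 new (a, f, b)
  "faaaaa" → prefix "faaaa" already present; 1 new (a)
  "faaaabbbfa" → prefix "faaaab" already present; 4 new (b, b, f, a)
  "faaabbbab" → prefix "faaabbb" already present; 2 new (a, b)
  "faaaaf" → prefix "faaaa" already present; 1 new (f)
  "faaaabbaaa" → prefix "faaaabb" already present; 3 new (a, a, a)
Total nodes = 10 + 1 + 4 + 3 + 1 + 4 + 2 + 1 + 3 = 29

29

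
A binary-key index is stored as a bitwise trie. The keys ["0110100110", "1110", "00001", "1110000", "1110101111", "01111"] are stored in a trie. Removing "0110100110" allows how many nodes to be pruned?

After clearing the end-marker at "0110100110", prune upward until reaching a node still needed by another word.
The suffix "0100110" (7 nodes) is used only by "0110100110"; the node for "011" still has the child "1", so pruning stops there.
Nodes removed: 7

7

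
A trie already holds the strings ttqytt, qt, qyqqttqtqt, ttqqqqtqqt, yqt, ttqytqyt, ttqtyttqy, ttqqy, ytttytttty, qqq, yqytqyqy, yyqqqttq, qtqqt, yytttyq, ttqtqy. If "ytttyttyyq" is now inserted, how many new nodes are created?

The longest prefix of "ytttyttyyq" already in the trie is "ytttytt" (length 7).
So 10 − 7 = 3 new nodes.

3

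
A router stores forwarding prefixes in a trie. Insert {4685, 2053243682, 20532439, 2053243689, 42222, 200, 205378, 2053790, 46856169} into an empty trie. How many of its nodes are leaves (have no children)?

8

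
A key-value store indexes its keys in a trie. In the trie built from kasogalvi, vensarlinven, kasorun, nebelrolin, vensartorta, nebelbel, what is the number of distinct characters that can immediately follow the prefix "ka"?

1

Follow the path "ka" to its node, then look at its outgoing edges.
Distinct next characters after "ka": s.
That node has 1 child edge.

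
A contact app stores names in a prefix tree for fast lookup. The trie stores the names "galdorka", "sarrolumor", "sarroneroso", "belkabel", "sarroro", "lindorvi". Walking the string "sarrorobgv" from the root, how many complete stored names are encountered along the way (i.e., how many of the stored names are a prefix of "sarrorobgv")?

1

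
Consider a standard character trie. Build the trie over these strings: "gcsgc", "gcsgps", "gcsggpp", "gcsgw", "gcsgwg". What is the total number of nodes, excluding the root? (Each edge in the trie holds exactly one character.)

12

Count nodes per top-level branch (shared prefixes stored once):
  'g'-branch (gcsgc, gcsggpp, gcsgps, gcsgw, gcsgwg): 12 nodes
Sum: 12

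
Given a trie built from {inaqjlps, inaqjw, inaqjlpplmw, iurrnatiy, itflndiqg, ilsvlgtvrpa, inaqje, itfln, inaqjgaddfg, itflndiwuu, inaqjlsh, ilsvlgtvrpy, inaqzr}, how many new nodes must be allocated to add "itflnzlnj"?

4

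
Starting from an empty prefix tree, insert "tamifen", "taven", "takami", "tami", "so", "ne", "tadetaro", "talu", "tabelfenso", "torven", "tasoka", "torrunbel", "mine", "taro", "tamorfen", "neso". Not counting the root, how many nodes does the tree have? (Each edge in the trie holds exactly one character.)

62

Trace insertions, counting only characters that open a new branch:
  "tamifen" → 7 new (t, a, m, i, f, e, n)
  "taven" → prefix "ta" already present; 3 new (v, e, n)
  "takami" → prefix "ta" already present; 4 new (k, a, m, i)
  "tami" → prefix "tami" already present; 0 new (none)
  "so" → 2 new (s, o)
  "ne" → 2 new (n, e)
  "tadetaro" → prefix "ta" already present; 6 new (d, e, t, a, r, o)
  "talu" → prefix "ta" already present; 2 new (l, u)
  "tabelfenso" → prefix "ta" already present; 8 new (b, e, l, f, e, n, s, o)
  "torven" → prefix "t" already present; 5 new (o, r, v, e, n)
  "tasoka" → prefix "ta" already present; 4 new (s, o, k, a)
  "torrunbel" → prefix "tor" already present; 6 new (r, u, n, b, e, l)
  "mine" → 4 new (m, i, n, e)
  "taro" → prefix "ta" already present; 2 new (r, o)
  "tamorfen" → prefix "tam" already present; 5 new (o, r, f, e, n)
  "neso" → prefix "ne" already present; 2 new (s, o)
Total nodes = 7 + 3 + 4 + 0 + 2 + 2 + 6 + 2 + 8 + 5 + 4 + 6 + 4 + 2 + 5 + 2 = 62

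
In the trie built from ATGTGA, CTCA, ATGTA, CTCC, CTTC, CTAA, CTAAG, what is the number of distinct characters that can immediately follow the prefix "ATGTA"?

The children of the "ATGTA" node are the distinct next characters among strings starting with "ATGTA".
No stored string extends past "ATGTA".
That node has 0 child edges.

0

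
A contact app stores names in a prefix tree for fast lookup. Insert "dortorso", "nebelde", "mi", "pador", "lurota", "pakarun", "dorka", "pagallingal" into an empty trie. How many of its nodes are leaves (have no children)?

8

A leaf is a node with no children — equivalently, the end of a word that is not a proper prefix of any other stored word.
Those words: "dorka", "dortorso", "lurota", "mi", "nebelde", "pador", "pagallingal", "pakarun"
Leaf count: 8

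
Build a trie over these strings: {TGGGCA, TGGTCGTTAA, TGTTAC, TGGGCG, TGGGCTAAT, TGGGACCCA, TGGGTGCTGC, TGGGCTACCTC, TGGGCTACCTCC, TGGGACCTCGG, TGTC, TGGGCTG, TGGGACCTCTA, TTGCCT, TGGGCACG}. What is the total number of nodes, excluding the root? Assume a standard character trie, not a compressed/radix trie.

53

For each word, the new-node count is its length minus the longest prefix already in the trie:
  "TGGGCA" → 6 new (T, G, G, G, C, A)
  "TGGTCGTTAA" → prefix "TGG" already present; 7 new (T, C, G, T, T, A, A)
  "TGTTAC" → prefix "TG" already present; 4 new (T, T, A, C)
  "TGGGCG" → prefix "TGGGC" already present; 1 new (G)
  "TGGGCTAAT" → prefix "TGGGC" already present; 4 new (T, A, A, T)
  "TGGGACCCA" → prefix "TGGG" already present; 5 new (A, C, C, C, A)
  "TGGGTGCTGC" → prefix "TGGG" already present; 6 new (T, G, C, T, G, C)
  "TGGGCTACCTC" → prefix "TGGGCTA" already present; 4 new (C, C, T, C)
  "TGGGCTACCTCC" → prefix "TGGGCTACCTC" already present; 1 new (C)
  "TGGGACCTCGG" → prefix "TGGGACC" already present; 4 new (T, C, G, G)
  "TGTC" → prefix "TGT" already present; 1 new (C)
  "TGGGCTG" → prefix "TGGGCT" already present; 1 new (G)
  "TGGGACCTCTA" → prefix "TGGGACCTC" already present; 2 new (T, A)
  "TTGCCT" → prefix "T" already present; 5 new (T, G, C, C, T)
  "TGGGCACG" → prefix "TGGGCA" already present; 2 new (C, G)
Total nodes = 6 + 7 + 4 + 1 + 4 + 5 + 6 + 4 + 1 + 4 + 1 + 1 + 2 + 5 + 2 = 53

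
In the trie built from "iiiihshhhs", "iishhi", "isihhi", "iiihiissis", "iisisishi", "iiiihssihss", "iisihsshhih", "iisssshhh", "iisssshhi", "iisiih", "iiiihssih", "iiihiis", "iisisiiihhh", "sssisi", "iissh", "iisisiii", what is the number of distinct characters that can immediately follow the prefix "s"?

The children of the "s" node are the distinct next characters among strings starting with "s".
Characters that immediately follow "s" among the stored strings: {s}.
That node has 1 child edge.

1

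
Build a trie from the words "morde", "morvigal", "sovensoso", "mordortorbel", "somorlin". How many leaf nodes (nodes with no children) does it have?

Leaves are exactly the stored words that no other stored word extends.
Those words: "morde", "mordortorbel", "morvigal", "somorlin", "sovensoso"
Leaf count: 5

5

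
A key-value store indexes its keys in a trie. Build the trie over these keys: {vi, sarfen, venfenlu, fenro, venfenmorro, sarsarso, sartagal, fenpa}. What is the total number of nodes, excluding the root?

37

Trie structure (* marks end of a word):
(root)
├─ f
│  └─ e
│     └─ n
│        ├─ p
│        │  └─ a *
│        └─ r
│           └─ o *
├─ s
│  └─ a
│     └─ r
│        ├─ f
│        │  └─ e
│        │     └─ n *
│        ├─ s
│        │  └─ a
│        │     └─ r
│        │        └─ s
│        │           └─ o *
│        └─ t
│           └─ a
│              └─ g
│                 └─ a
│                    └─ l *
└─ v
   ├─ e
   │  └─ n
   │     └─ f
   │        └─ e
   │           └─ n
   │              ├─ l
   │              │  └─ u *
   │              └─ m
   │                 └─ o
   │                    └─ r
   │                       └─ r
   │                          └─ o *
   └─ i *
Counting every labelled node above: 37.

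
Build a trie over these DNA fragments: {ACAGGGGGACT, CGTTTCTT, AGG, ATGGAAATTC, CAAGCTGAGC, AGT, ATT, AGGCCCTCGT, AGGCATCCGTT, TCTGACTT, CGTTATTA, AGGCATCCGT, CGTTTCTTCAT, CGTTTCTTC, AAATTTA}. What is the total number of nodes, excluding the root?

76

Trace insertions, counting only characters that open a new branch:
  "ACAGGGGGACT" → 11 new (A, C, A, G, G, G, G, G, A, C, T)
  "CGTTTCTT" → 8 new (C, G, T, T, T, C, T, T)
  "AGG" → prefix "A" already present; 2 new (G, G)
  "ATGGAAATTC" → prefix "A" already present; 9 new (T, G, G, A, A, A, T, T, C)
  "CAAGCTGAGC" → prefix "C" already present; 9 new (A, A, G, C, T, G, A, G, C)
  "AGT" → prefix "AG" already present; 1 new (T)
  "ATT" → prefix "AT" already present; 1 new (T)
  "AGGCCCTCGT" → prefix "AGG" already present; 7 new (C, C, C, T, C, G, T)
  "AGGCATCCGTT" → prefix "AGGC" already present; 7 new (A, T, C, C, G, T, T)
  "TCTGACTT" → 8 new (T, C, T, G, A, C, T, T)
  "CGTTATTA" → prefix "CGTT" already present; 4 new (A, T, T, A)
  "AGGCATCCGT" → prefix "AGGCATCCGT" already present; 0 new (none)
  "CGTTTCTTCAT" → prefix "CGTTTCTT" already present; 3 new (C, A, T)
  "CGTTTCTTC" → prefix "CGTTTCTTC" already present; 0 new (none)
  "AAATTTA" → prefix "A" already present; 6 new (A, A, T, T, T, A)
Total nodes = 11 + 8 + 2 + 9 + 9 + 1 + 1 + 7 + 7 + 8 + 4 + 0 + 3 + 0 + 6 = 76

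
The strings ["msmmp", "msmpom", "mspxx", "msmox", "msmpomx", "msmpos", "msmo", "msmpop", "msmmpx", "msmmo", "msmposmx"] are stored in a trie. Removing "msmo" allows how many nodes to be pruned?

0

Walk "msmo" from the leaf back toward the root, removing each node that no remaining word uses.
Every node on "msmo" is still needed (e.g. by "msmox"), so nothing is freed.
Nodes removed: 0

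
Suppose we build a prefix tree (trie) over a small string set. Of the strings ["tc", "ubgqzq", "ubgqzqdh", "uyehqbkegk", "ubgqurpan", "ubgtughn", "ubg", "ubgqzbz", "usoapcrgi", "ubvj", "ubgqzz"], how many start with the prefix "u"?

10

Traverse to the node for "u", then collect every word in that subtree.
Words under "u": ubg, ubgqurpan, ubgqzbz, ubgqzq, ubgqzqdh, ubgqzz, ubgtughn, ubvj, usoapcrgi, uyehqbkegk
Count: 10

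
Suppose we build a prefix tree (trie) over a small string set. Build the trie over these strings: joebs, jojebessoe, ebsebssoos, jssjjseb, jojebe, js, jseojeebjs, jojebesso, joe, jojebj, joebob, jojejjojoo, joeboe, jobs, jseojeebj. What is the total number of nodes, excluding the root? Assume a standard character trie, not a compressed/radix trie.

Insert word by word; a character creates a node only if that edge doesn't already exist:
  "joebs" → 5 new (j, o, e, b, s)
  "jojebessoe" → prefix "jo" already present; 8 new (j, e, b, e, s, s, o, e)
  "ebsebssoos" → 10 new (e, b, s, e, b, s, s, o, o, s)
  "jssjjseb" → prefix "j" already present; 7 new (s, s, j, j, s, e, b)
  "jojebe" → prefix "jojebe" already present; 0 new (none)
  "js" → prefix "js" already present; 0 new (none)
  "jseojeebjs" → prefix "js" already present; 8 new (e, o, j, e, e, b, j, s)
  "jojebesso" → prefix "jojebesso" already present; 0 new (none)
  "joe" → prefix "joe" already present; 0 new (none)
  "jojebj" → prefix "jojeb" already present; 1 new (j)
  "joebob" → prefix "joeb" already present; 2 new (o, b)
  "jojejjojoo" → prefix "joje" already present; 6 new (j, j, o, j, o, o)
  "joeboe" → prefix "joebo" already present; 1 new (e)
  "jobs" → prefix "jo" already present; 2 new (b, s)
  "jseojeebj" → prefix "jseojeebj" already present; 0 new (none)
Total nodes = 5 + 8 + 10 + 7 + 0 + 0 + 8 + 0 + 0 + 1 + 2 + 6 + 1 + 2 + 0 = 50

50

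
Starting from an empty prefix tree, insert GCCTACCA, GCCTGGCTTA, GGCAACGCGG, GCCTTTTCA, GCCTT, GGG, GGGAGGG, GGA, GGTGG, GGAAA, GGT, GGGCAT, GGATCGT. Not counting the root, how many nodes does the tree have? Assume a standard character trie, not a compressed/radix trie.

46

For each word, the new-node count is its length minus the longest prefix already in the trie:
  "GCCTACCA" → 8 new (G, C, C, T, A, C, C, A)
  "GCCTGGCTTA" → prefix "GCCT" already present; 6 new (G, G, C, T, T, A)
  "GGCAACGCGG" → prefix "G" already present; 9 new (G, C, A, A, C, G, C, G, G)
  "GCCTTTTCA" → prefix "GCCT" already present; 5 new (T, T, T, C, A)
  "GCCTT" → prefix "GCCTT" already present; 0 new (none)
  "GGG" → prefix "GG" already present; 1 new (G)
  "GGGAGGG" → prefix "GGG" already present; 4 new (A, G, G, G)
  "GGA" → prefix "GG" already present; 1 new (A)
  "GGTGG" → prefix "GG" already present; 3 new (T, G, G)
  "GGAAA" → prefix "GGA" already present; 2 new (A, A)
  "GGT" → prefix "GGT" already present; 0 new (none)
  "GGGCAT" → prefix "GGG" already present; 3 new (C, A, T)
  "GGATCGT" → prefix "GGA" already present; 4 new (T, C, G, T)
Total nodes = 8 + 6 + 9 + 5 + 0 + 1 + 4 + 1 + 3 + 2 + 0 + 3 + 4 = 46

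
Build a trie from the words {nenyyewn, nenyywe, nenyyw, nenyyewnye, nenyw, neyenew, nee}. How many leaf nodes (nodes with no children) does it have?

5

Leaves are exactly the stored words that no other stored word extends.
Those words: "nee", "nenyw", "nenyyewnye", "nenyywe", "neyenew"
Leaf count: 5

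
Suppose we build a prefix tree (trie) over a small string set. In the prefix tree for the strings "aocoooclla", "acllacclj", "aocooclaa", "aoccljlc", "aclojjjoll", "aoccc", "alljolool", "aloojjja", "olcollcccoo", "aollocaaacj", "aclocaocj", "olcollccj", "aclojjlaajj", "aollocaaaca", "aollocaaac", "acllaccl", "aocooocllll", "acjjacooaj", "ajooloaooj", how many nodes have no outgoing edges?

Leaves are exactly the stored words that no other stored word extends.
Those words: "acjjacooaj", "acllacclj", "aclocaocj", "aclojjjoll", "aclojjlaajj", "ajooloaooj", "alljolool", "aloojjja", "aoccc", "aoccljlc", "aocooclaa", "aocoooclla", "aocooocllll", "aollocaaaca", "aollocaaacj", "olcollcccoo", "olcollccj"
Leaf count: 17

17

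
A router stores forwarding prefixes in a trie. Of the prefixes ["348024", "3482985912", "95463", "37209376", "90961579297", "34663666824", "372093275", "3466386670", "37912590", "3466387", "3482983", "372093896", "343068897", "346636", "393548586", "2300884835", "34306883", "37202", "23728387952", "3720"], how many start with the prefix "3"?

Traverse to the node for "3", then collect every word in that subtree.
Matches: "34306883", "343068897", "346636", "34663666824", "3466386670", "3466387", "348024", "3482983", "3482985912", "3720", "37202", "372093275", "37209376", "372093896", "37912590", "393548586"
Count: 16

16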